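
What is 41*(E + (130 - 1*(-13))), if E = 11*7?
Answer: 9020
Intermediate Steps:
E = 77
41*(E + (130 - 1*(-13))) = 41*(77 + (130 - 1*(-13))) = 41*(77 + (130 + 13)) = 41*(77 + 143) = 41*220 = 9020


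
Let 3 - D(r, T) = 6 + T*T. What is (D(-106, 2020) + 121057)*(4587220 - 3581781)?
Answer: -3980880882894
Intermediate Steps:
D(r, T) = -3 - T² (D(r, T) = 3 - (6 + T*T) = 3 - (6 + T²) = 3 + (-6 - T²) = -3 - T²)
(D(-106, 2020) + 121057)*(4587220 - 3581781) = ((-3 - 1*2020²) + 121057)*(4587220 - 3581781) = ((-3 - 1*4080400) + 121057)*1005439 = ((-3 - 4080400) + 121057)*1005439 = (-4080403 + 121057)*1005439 = -3959346*1005439 = -3980880882894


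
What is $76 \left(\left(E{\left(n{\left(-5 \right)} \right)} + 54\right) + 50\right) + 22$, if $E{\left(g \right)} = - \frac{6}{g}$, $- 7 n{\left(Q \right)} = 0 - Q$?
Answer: $\frac{42822}{5} \approx 8564.4$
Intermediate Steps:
$n{\left(Q \right)} = \frac{Q}{7}$ ($n{\left(Q \right)} = - \frac{0 - Q}{7} = - \frac{\left(-1\right) Q}{7} = \frac{Q}{7}$)
$76 \left(\left(E{\left(n{\left(-5 \right)} \right)} + 54\right) + 50\right) + 22 = 76 \left(\left(- \frac{6}{\frac{1}{7} \left(-5\right)} + 54\right) + 50\right) + 22 = 76 \left(\left(- \frac{6}{- \frac{5}{7}} + 54\right) + 50\right) + 22 = 76 \left(\left(\left(-6\right) \left(- \frac{7}{5}\right) + 54\right) + 50\right) + 22 = 76 \left(\left(\frac{42}{5} + 54\right) + 50\right) + 22 = 76 \left(\frac{312}{5} + 50\right) + 22 = 76 \cdot \frac{562}{5} + 22 = \frac{42712}{5} + 22 = \frac{42822}{5}$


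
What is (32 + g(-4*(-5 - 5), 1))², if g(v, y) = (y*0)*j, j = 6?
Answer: 1024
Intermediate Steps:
g(v, y) = 0 (g(v, y) = (y*0)*6 = 0*6 = 0)
(32 + g(-4*(-5 - 5), 1))² = (32 + 0)² = 32² = 1024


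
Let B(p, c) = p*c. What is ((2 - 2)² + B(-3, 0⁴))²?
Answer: 0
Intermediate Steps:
B(p, c) = c*p
((2 - 2)² + B(-3, 0⁴))² = ((2 - 2)² + 0⁴*(-3))² = (0² + 0*(-3))² = (0 + 0)² = 0² = 0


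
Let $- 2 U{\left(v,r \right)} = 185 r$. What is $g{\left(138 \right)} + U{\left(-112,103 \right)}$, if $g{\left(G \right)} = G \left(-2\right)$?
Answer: $- \frac{19607}{2} \approx -9803.5$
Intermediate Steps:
$U{\left(v,r \right)} = - \frac{185 r}{2}$
$g{\left(G \right)} = - 2 G$
$g{\left(138 \right)} + U{\left(-112,103 \right)} = \left(-2\right) 138 - \frac{19055}{2} = -276 - \frac{19055}{2} = - \frac{19607}{2}$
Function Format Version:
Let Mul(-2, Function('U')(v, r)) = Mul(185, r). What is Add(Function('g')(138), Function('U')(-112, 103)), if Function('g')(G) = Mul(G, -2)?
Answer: Rational(-19607, 2) ≈ -9803.5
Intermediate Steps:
Function('U')(v, r) = Mul(Rational(-185, 2), r) (Function('U')(v, r) = Mul(Rational(-1, 2), Mul(185, r)) = Mul(Rational(-185, 2), r))
Function('g')(G) = Mul(-2, G)
Add(Function('g')(138), Function('U')(-112, 103)) = Add(Mul(-2, 138), Mul(Rational(-185, 2), 103)) = Add(-276, Rational(-19055, 2)) = Rational(-19607, 2)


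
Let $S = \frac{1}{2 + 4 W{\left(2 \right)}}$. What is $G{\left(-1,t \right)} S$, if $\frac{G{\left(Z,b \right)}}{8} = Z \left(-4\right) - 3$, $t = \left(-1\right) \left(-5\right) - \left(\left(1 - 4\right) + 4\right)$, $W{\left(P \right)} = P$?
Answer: $\frac{4}{5} \approx 0.8$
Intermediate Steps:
$t = 4$ ($t = 5 - \left(-3 + 4\right) = 5 - 1 = 4$)
$G{\left(Z,b \right)} = -24 - 32 Z$ ($G{\left(Z,b \right)} = 8 \left(Z \left(-4\right) - 3\right) = 8 \left(- 4 Z - 3\right) = 8 \left(-3 - 4 Z\right) = -24 - 32 Z$)
$S = \frac{1}{10}$ ($S = \frac{1}{2 + 4 \cdot 2} = \frac{1}{2 + 8} = \frac{1}{10} \approx 0.1$)
$G{\left(-1,t \right)} S = \left(-24 - -32\right) \frac{1}{10} = \left(-24 + 32\right) \frac{1}{10} = 8 \cdot \frac{1}{10} = \frac{4}{5}$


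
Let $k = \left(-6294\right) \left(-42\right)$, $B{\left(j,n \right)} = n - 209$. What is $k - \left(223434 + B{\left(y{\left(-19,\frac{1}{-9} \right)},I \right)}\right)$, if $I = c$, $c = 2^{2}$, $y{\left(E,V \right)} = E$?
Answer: $41119$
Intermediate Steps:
$c = 4$
$I = 4$
$B{\left(j,n \right)} = -209 + n$ ($B{\left(j,n \right)} = n - 209 = -209 + n$)
$k = 264348$
$k - \left(223434 + B{\left(y{\left(-19,\frac{1}{-9} \right)},I \right)}\right) = 264348 - \left(223434 + \left(-209 + 4\right)\right) = 264348 - \left(223434 - 205\right) = 264348 - 223229 = 41119$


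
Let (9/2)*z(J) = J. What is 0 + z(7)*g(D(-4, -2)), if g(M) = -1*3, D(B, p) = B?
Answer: -14/3 ≈ -4.6667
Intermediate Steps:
z(J) = 2*J/9
g(M) = -3
0 + z(7)*g(D(-4, -2)) = 0 + ((2/9)*7)*(-3) = 0 + (14/9)*(-3) = 0 - 14/3 = -14/3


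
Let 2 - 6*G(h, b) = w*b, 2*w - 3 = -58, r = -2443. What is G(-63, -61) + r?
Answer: -10889/4 ≈ -2722.3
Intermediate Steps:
w = -55/2 (w = 3/2 + (½)*(-58) = 3/2 - 29 = -55/2 ≈ -27.500)
G(h, b) = ⅓ + 55*b/12 (G(h, b) = ⅓ - (-55)*b/12 = ⅓ + 55*b/12)
G(-63, -61) + r = (⅓ + (55/12)*(-61)) - 2443 = (⅓ - 3355/12) - 2443 = -1117/4 - 2443 = -10889/4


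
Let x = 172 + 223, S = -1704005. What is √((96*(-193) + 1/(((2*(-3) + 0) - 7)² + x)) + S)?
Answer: I*√136982714151/282 ≈ 1312.5*I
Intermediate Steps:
x = 395
√((96*(-193) + 1/(((2*(-3) + 0) - 7)² + x)) + S) = √((96*(-193) + 1/(((2*(-3) + 0) - 7)² + 395)) - 1704005) = √((-18528 + 1/(((-6 + 0) - 7)² + 395)) - 1704005) = √((-18528 + 1/((-6 - 7)² + 395)) - 1704005) = √((-18528 + 1/((-13)² + 395)) - 1704005) = √((-18528 + 1/(169 + 395)) - 1704005) = √((-18528 + 1/564) - 1704005) = √(-10449791/564 - 1704005) = √(-971508611/564) = I*√136982714151/282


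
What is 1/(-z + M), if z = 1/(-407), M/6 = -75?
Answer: -407/183149 ≈ -0.0022222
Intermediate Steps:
M = -450 (M = 6*(-75) = -450)
z = -1/407 ≈ -0.0024570
1/(-z + M) = 1/(-1*(-1/407) - 450) = 1/(1/407 - 450) = 1/(-183149/407) = -407/183149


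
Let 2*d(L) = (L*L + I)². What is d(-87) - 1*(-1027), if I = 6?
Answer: 57382679/2 ≈ 2.8691e+7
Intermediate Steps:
d(L) = (6 + L²)²/2 (d(L) = (L*L + 6)²/2 = (L² + 6)²/2 = (6 + L²)²/2)
d(-87) - 1*(-1027) = (6 + (-87)²)²/2 - 1*(-1027) = (6 + 7569)²/2 + 1027 = (½)*7575² + 1027 = (½)*57380625 + 1027 = 57380625/2 + 1027 = 57382679/2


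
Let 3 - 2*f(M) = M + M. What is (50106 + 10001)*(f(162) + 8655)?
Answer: 1021157823/2 ≈ 5.1058e+8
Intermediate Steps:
f(M) = 3/2 - M (f(M) = 3/2 - (M + M)/2 = 3/2 - M)
(50106 + 10001)*(f(162) + 8655) = (50106 + 10001)*((3/2 - 1*162) + 8655) = 60107*((3/2 - 162) + 8655) = 60107*(-321/2 + 8655) = 60107*(16989/2) = 1021157823/2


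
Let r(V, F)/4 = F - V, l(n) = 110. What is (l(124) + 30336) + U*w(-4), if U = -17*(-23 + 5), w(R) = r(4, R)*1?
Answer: 20654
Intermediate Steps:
r(V, F) = -4*V + 4*F (r(V, F) = 4*(F - V) = -4*V + 4*F)
w(R) = -16 + 4*R (w(R) = (-4*4 + 4*R)*1 = (-16 + 4*R)*1 = -16 + 4*R)
U = 306 (U = -17*(-18) = 306)
(l(124) + 30336) + U*w(-4) = (110 + 30336) + 306*(-16 + 4*(-4)) = 30446 + 306*(-16 - 16) = 30446 + 306*(-32) = 30446 - 9792 = 20654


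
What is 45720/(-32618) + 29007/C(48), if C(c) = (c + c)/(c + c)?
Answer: 473052303/16309 ≈ 29006.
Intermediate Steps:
C(c) = 1 (C(c) = (2*c)/((2*c)) = (2*c)*(1/(2*c)) = 1)
45720/(-32618) + 29007/C(48) = 45720/(-32618) + 29007/1 = 45720*(-1/32618) + 29007*1 = -22860/16309 + 29007 = 473052303/16309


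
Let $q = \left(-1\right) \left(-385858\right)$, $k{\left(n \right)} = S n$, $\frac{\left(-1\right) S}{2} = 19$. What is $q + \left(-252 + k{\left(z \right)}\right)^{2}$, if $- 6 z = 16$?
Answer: $\frac{3677026}{9} \approx 4.0856 \cdot 10^{5}$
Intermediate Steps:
$z = - \frac{8}{3}$ ($z = \left(- \frac{1}{6}\right) 16 = - \frac{8}{3} \approx -2.6667$)
$S = -38$ ($S = \left(-2\right) 19 = -38$)
$k{\left(n \right)} = - 38 n$
$q = 385858$
$q + \left(-252 + k{\left(z \right)}\right)^{2} = 385858 + \left(-252 - - \frac{304}{3}\right)^{2} = 385858 + \left(-252 + \frac{304}{3}\right)^{2} = 385858 + \left(- \frac{452}{3}\right)^{2} = 385858 + \frac{204304}{9} = \frac{3677026}{9}$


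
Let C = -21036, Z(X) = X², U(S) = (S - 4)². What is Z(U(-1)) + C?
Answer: -20411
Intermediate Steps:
U(S) = (-4 + S)²
Z(U(-1)) + C = ((-4 - 1)²)² - 21036 = ((-5)²)² - 21036 = 25² - 21036 = 625 - 21036 = -20411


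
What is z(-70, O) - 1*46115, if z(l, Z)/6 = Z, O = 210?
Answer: -44855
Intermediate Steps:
z(l, Z) = 6*Z
z(-70, O) - 1*46115 = 6*210 - 1*46115 = 1260 - 46115 = -44855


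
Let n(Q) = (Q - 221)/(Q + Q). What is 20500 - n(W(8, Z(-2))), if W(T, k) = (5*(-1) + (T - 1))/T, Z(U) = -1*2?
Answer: 41883/2 ≈ 20942.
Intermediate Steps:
Z(U) = -2
W(T, k) = (-6 + T)/T (W(T, k) = (-5 + (-1 + T))/T = (-6 + T)/T)
n(Q) = (-221 + Q)/(2*Q) (n(Q) = (-221 + Q)/((2*Q)) = (-221 + Q)*(1/(2*Q)) = (-221 + Q)/(2*Q))
20500 - n(W(8, Z(-2))) = 20500 - (-221 + (-6 + 8)/8)/(2*((-6 + 8)/8)) = 20500 - (-221 + (1/8)*2)/(2*((1/8)*2)) = 20500 - (-221 + 1/4)/(2*1/4) = 20500 - 4*(-883)/(2*4) = 20500 - 1*(-883/2) = 20500 + 883/2 = 41883/2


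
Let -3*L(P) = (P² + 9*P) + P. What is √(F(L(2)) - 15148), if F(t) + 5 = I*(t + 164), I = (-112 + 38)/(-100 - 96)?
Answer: 9*I*√9131/7 ≈ 122.86*I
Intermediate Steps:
I = 37/98 (I = -74/(-196) = -74*(-1/196) = 37/98 ≈ 0.37755)
L(P) = -10*P/3 - P²/3 (L(P) = -((P² + 9*P) + P)/3 = -(P² + 10*P)/3 = -10*P/3 - P²/3)
F(t) = 2789/49 + 37*t/98 (F(t) = -5 + 37*(t + 164)/98 = -5 + 37*(164 + t)/98 = -5 + (3034/49 + 37*t/98) = 2789/49 + 37*t/98)
√(F(L(2)) - 15148) = √((2789/49 + 37*(-⅓*2*(10 + 2))/98) - 15148) = √((2789/49 + 37*(-⅓*2*12)/98) - 15148) = √((2789/49 + (37/98)*(-8)) - 15148) = √((2789/49 - 148/49) - 15148) = √(2641/49 - 15148) = √(-739611/49) = 9*I*√9131/7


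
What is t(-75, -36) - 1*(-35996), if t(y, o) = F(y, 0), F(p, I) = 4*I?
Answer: 35996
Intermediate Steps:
t(y, o) = 0 (t(y, o) = 4*0 = 0)
t(-75, -36) - 1*(-35996) = 0 - 1*(-35996) = 0 + 35996 = 35996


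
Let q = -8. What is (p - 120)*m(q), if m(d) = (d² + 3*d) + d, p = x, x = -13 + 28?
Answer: -3360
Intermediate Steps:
x = 15
p = 15
m(d) = d² + 4*d
(p - 120)*m(q) = (15 - 120)*(-8*(4 - 8)) = -(-840)*(-4) = -105*32 = -3360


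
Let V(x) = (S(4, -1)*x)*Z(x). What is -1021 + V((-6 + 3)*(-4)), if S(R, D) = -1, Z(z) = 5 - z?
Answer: -937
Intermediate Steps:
V(x) = -x*(5 - x) (V(x) = (-x)*(5 - x) = -x*(5 - x))
-1021 + V((-6 + 3)*(-4)) = -1021 + ((-6 + 3)*(-4))*(-5 + (-6 + 3)*(-4)) = -1021 + (-3*(-4))*(-5 - 3*(-4)) = -1021 + 12*(-5 + 12) = -1021 + 12*7 = -1021 + 84 = -937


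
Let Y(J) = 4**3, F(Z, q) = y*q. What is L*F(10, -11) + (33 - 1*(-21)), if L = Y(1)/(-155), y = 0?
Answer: 54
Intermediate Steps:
F(Z, q) = 0 (F(Z, q) = 0*q = 0)
Y(J) = 64
L = -64/155 (L = 64/(-155) = 64*(-1/155) = -64/155 ≈ -0.41290)
L*F(10, -11) + (33 - 1*(-21)) = -64/155*0 + (33 - 1*(-21)) = 0 + (33 + 21) = 0 + 54 = 54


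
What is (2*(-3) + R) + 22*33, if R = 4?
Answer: 724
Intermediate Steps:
(2*(-3) + R) + 22*33 = (2*(-3) + 4) + 22*33 = (-6 + 4) + 726 = -2 + 726 = 724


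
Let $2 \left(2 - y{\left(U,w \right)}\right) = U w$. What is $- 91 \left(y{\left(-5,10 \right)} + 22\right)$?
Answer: $-4459$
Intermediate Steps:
$y{\left(U,w \right)} = 2 - \frac{U w}{2}$
$- 91 \left(y{\left(-5,10 \right)} + 22\right) = - 91 \left(\left(2 - \left(- \frac{5}{2}\right) 10\right) + 22\right) = - 91 \left(\left(2 + 25\right) + 22\right) = - 91 \left(27 + 22\right) = \left(-91\right) 49 = -4459$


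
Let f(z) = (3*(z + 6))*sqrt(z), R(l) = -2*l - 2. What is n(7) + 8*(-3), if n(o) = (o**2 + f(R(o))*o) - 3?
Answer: 22 - 840*I ≈ 22.0 - 840.0*I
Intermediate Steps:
R(l) = -2 - 2*l
f(z) = sqrt(z)*(18 + 3*z) (f(z) = (3*(6 + z))*sqrt(z) = (18 + 3*z)*sqrt(z) = sqrt(z)*(18 + 3*z))
n(o) = -3 + o**2 + 3*o*sqrt(-2 - 2*o)*(4 - 2*o) (n(o) = (o**2 + (3*sqrt(-2 - 2*o)*(6 + (-2 - 2*o)))*o) - 3 = (o**2 + (3*sqrt(-2 - 2*o)*(4 - 2*o))*o) - 3 = (o**2 + 3*o*sqrt(-2 - 2*o)*(4 - 2*o)) - 3 = -3 + o**2 + 3*o*sqrt(-2 - 2*o)*(4 - 2*o))
n(7) + 8*(-3) = (-3 + 7**2 - 6*7*sqrt(-2 - 2*7)*(-2 + 7)) + 8*(-3) = (-3 + 49 - 6*7*sqrt(-2 - 14)*5) - 24 = (-3 + 49 - 6*7*sqrt(-16)*5) - 24 = (-3 + 49 - 6*7*4*I*5) - 24 = (-3 + 49 - 840*I) - 24 = (46 - 840*I) - 24 = 22 - 840*I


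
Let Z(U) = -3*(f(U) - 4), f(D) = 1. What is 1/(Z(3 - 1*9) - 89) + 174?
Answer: 13919/80 ≈ 173.99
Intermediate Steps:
Z(U) = 9 (Z(U) = -3*(1 - 4) = -3*(-3) = 9)
1/(Z(3 - 1*9) - 89) + 174 = 1/(9 - 89) + 174 = 1/(-80) + 174 = -1/80 + 174 = 13919/80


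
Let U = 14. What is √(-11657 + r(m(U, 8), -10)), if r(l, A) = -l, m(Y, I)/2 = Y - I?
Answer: I*√11669 ≈ 108.02*I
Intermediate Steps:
m(Y, I) = -2*I + 2*Y (m(Y, I) = 2*(Y - I) = -2*I + 2*Y)
√(-11657 + r(m(U, 8), -10)) = √(-11657 - (-2*8 + 2*14)) = √(-11657 - (-16 + 28)) = √(-11657 - 1*12) = √(-11657 - 12) = √(-11669) = I*√11669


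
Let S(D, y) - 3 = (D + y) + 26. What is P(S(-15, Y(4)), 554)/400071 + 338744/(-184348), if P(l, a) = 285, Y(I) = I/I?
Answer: -11289092637/6146024059 ≈ -1.8368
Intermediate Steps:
Y(I) = 1
S(D, y) = 29 + D + y (S(D, y) = 3 + ((D + y) + 26) = 3 + (26 + D + y) = 29 + D + y)
P(S(-15, Y(4)), 554)/400071 + 338744/(-184348) = 285/400071 + 338744/(-184348) = 285*(1/400071) + 338744*(-1/184348) = 95/133357 - 84686/46087 = -11289092637/6146024059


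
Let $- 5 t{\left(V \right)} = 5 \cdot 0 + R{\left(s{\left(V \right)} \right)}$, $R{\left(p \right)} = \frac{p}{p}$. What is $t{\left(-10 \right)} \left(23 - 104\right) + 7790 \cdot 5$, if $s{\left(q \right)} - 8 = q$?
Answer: $\frac{194831}{5} \approx 38966.0$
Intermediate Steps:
$s{\left(q \right)} = 8 + q$
$R{\left(p \right)} = 1$
$t{\left(V \right)} = - \frac{1}{5}$ ($t{\left(V \right)} = - \frac{5 \cdot 0 + 1}{5} = - \frac{0 + 1}{5} = \left(- \frac{1}{5}\right) 1 = - \frac{1}{5}$)
$t{\left(-10 \right)} \left(23 - 104\right) + 7790 \cdot 5 = - \frac{23 - 104}{5} + 7790 \cdot 5 = \left(- \frac{1}{5}\right) \left(-81\right) + 38950 = \frac{81}{5} + 38950 = \frac{194831}{5}$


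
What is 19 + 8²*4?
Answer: 275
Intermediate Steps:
19 + 8²*4 = 19 + 64*4 = 19 + 256 = 275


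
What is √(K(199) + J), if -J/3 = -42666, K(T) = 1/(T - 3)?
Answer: √25087609/14 ≈ 357.77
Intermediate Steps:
K(T) = 1/(-3 + T)
J = 127998 (J = -3*(-42666) = 127998)
√(K(199) + J) = √(1/(-3 + 199) + 127998) = √(1/196 + 127998) = √(25087609/196) = √25087609/14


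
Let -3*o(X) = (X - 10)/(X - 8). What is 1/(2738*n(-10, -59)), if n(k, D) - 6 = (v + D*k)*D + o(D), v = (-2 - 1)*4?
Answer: -67/6254837790 ≈ -1.0712e-8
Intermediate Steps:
o(X) = -(-10 + X)/(3*(-8 + X)) (o(X) = -(X - 10)/(3*(X - 8)) = -(-10 + X)/(3*(-8 + X)))
v = -12 (v = -3*4 = -12)
n(k, D) = 6 + D*(-12 + D*k) + (10 - D)/(3*(-8 + D)) (n(k, D) = 6 + ((-12 + D*k)*D + (10 - D)/(3*(-8 + D))) = 6 + (D*(-12 + D*k) + (10 - D)/(3*(-8 + D))) = 6 + D*(-12 + D*k) + (10 - D)/(3*(-8 + D)))
1/(2738*n(-10, -59)) = 1/(2738*(((10 - 1*(-59) + 3*(-8 - 59)*(6 - 12*(-59) - 10*(-59)**2))/(3*(-8 - 59))))) = 1/(2738*(((1/3)*(10 + 59 + 3*(-67)*(6 + 708 - 10*3481))/(-67)))) = 1/(2738*(((1/3)*(-1/67)*(10 + 59 + 3*(-67)*(6 + 708 - 34810))))) = 1/(2738*(((1/3)*(-1/67)*(10 + 59 + 3*(-67)*(-34096))))) = 1/(2738*(((1/3)*(-1/67)*(10 + 59 + 6853296)))) = 1/(2738*(((1/3)*(-1/67)*6853365))) = 1/(2738*(-2284455/67)) = (1/2738)*(-67/2284455) = -67/6254837790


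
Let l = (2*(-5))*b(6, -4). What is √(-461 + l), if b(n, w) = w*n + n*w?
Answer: √19 ≈ 4.3589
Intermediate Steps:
b(n, w) = 2*n*w (b(n, w) = n*w + n*w = 2*n*w)
l = 480 (l = (2*(-5))*(2*6*(-4)) = -10*(-48) = 480)
√(-461 + l) = √(-461 + 480) = √19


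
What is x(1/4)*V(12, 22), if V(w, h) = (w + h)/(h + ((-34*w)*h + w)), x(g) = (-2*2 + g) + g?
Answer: 7/526 ≈ 0.013308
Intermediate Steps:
x(g) = -4 + 2*g (x(g) = (-4 + g) + g = -4 + 2*g)
V(w, h) = (h + w)/(h + w - 34*h*w) (V(w, h) = (h + w)/(h + (-34*h*w + w)) = (h + w)/(h + (w - 34*h*w)) = (h + w)/(h + w - 34*h*w))
x(1/4)*V(12, 22) = (-4 + 2*(1/4))*((22 + 12)/(22 + 12 - 34*22*12)) = (-4 + 2*(1*(1/4)))*(34/(22 + 12 - 8976)) = (-4 + 2*(1/4))*(34/(-8942)) = (-4 + 1/2)*(-1/8942*34) = -7/2*(-1/263) = 7/526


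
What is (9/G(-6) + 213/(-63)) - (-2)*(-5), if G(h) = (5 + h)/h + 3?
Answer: -4205/399 ≈ -10.539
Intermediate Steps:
G(h) = 3 + (5 + h)/h (G(h) = (5 + h)/h + 3 = 3 + (5 + h)/h)
(9/G(-6) + 213/(-63)) - (-2)*(-5) = (9/(4 + 5/(-6)) + 213/(-63)) - (-2)*(-5) = (9/(4 + 5*(-1/6)) + 213*(-1/63)) - 1*10 = (9/(4 - 5/6) - 71/21) - 10 = (9/(19/6) - 71/21) - 10 = (9*(6/19) - 71/21) - 10 = (54/19 - 71/21) - 10 = -215/399 - 10 = -4205/399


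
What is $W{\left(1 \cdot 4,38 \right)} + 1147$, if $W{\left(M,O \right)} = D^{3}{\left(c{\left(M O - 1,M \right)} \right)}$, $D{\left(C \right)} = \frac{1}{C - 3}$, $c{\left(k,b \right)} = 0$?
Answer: $\frac{30968}{27} \approx 1147.0$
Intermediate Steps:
$D{\left(C \right)} = \frac{1}{-3 + C}$
$W{\left(M,O \right)} = - \frac{1}{27}$ ($W{\left(M,O \right)} = \left(\frac{1}{-3 + 0}\right)^{3} = \left(\frac{1}{-3}\right)^{3} = \left(- \frac{1}{3}\right)^{3} = - \frac{1}{27}$)
$W{\left(1 \cdot 4,38 \right)} + 1147 = - \frac{1}{27} + 1147 = \frac{30968}{27}$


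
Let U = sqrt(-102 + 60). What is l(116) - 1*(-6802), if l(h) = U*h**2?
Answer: 6802 + 13456*I*sqrt(42) ≈ 6802.0 + 87205.0*I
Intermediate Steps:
U = I*sqrt(42) (U = sqrt(-42) = I*sqrt(42) ≈ 6.4807*I)
l(h) = I*sqrt(42)*h**2 (l(h) = (I*sqrt(42))*h**2 = I*sqrt(42)*h**2)
l(116) - 1*(-6802) = I*sqrt(42)*116**2 - 1*(-6802) = I*sqrt(42)*13456 + 6802 = 13456*I*sqrt(42) + 6802 = 6802 + 13456*I*sqrt(42)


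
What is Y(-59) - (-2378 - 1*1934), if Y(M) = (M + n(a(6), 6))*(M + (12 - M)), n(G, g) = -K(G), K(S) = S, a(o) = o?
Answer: 3532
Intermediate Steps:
n(G, g) = -G
Y(M) = -72 + 12*M (Y(M) = (M - 1*6)*(M + (12 - M)) = (M - 6)*12 = (-6 + M)*12 = -72 + 12*M)
Y(-59) - (-2378 - 1*1934) = (-72 + 12*(-59)) - (-2378 - 1*1934) = (-72 - 708) - (-2378 - 1934) = -780 - 1*(-4312) = -780 + 4312 = 3532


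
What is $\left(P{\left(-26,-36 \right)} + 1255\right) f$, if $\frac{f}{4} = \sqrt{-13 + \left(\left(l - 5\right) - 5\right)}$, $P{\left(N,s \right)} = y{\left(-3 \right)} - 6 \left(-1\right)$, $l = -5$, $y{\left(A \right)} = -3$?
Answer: $10064 i \sqrt{7} \approx 26627.0 i$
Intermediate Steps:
$P{\left(N,s \right)} = 3$ ($P{\left(N,s \right)} = -3 - 6 \left(-1\right) = -3 - -6 = -3 + 6 = 3$)
$f = 8 i \sqrt{7}$ ($f = 4 \sqrt{-13 - 15} = 4 \sqrt{-28} = 4 \cdot 2 i \sqrt{7} = 8 i \sqrt{7} \approx 21.166 i$)
$\left(P{\left(-26,-36 \right)} + 1255\right) f = \left(3 + 1255\right) 8 i \sqrt{7} = 1258 \cdot 8 i \sqrt{7} = 10064 i \sqrt{7}$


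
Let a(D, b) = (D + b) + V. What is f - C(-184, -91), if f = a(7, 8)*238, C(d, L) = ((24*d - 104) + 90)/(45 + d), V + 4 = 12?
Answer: 756456/139 ≈ 5442.1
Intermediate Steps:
V = 8 (V = -4 + 12 = 8)
C(d, L) = (-14 + 24*d)/(45 + d) (C(d, L) = ((-104 + 24*d) + 90)/(45 + d) = (-14 + 24*d)/(45 + d))
a(D, b) = 8 + D + b (a(D, b) = (D + b) + 8 = 8 + D + b)
f = 5474 (f = (8 + 7 + 8)*238 = 23*238 = 5474)
f - C(-184, -91) = 5474 - 2*(-7 + 12*(-184))/(45 - 184) = 5474 - 2*(-7 - 2208)/(-139) = 5474 - 2*(-1)*(-2215)/139 = 5474 - 1*4430/139 = 5474 - 4430/139 = 756456/139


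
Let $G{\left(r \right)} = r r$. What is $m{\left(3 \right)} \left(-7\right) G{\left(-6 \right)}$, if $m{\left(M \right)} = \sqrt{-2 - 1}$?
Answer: $- 252 i \sqrt{3} \approx - 436.48 i$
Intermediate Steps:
$G{\left(r \right)} = r^{2}$
$m{\left(M \right)} = i \sqrt{3}$ ($m{\left(M \right)} = \sqrt{-3} = i \sqrt{3}$)
$m{\left(3 \right)} \left(-7\right) G{\left(-6 \right)} = i \sqrt{3} \left(-7\right) \left(-6\right)^{2} = - 7 i \sqrt{3} \cdot 36 = - 252 i \sqrt{3}$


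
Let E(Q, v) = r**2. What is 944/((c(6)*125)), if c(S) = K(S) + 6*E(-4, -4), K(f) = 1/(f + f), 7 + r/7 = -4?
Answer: 11328/53361125 ≈ 0.00021229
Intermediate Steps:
r = -77 (r = -49 + 7*(-4) = -49 - 28 = -77)
E(Q, v) = 5929 (E(Q, v) = (-77)**2 = 5929)
K(f) = 1/(2*f)
c(S) = 35574 + 1/(2*S) (c(S) = 1/(2*S) + 6*5929 = 1/(2*S) + 35574 = 35574 + 1/(2*S))
944/((c(6)*125)) = 944/(((35574 + (1/2)/6)*125)) = 944/(((35574 + (1/2)*(1/6))*125)) = 944/(((35574 + 1/12)*125)) = 944/(((426889/12)*125)) = 944/(53361125/12) = 944*(12/53361125) = 11328/53361125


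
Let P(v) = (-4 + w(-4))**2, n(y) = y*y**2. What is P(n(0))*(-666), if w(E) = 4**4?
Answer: -42293664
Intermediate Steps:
w(E) = 256
n(y) = y**3
P(v) = 63504 (P(v) = (-4 + 256)**2 = 252**2 = 63504)
P(n(0))*(-666) = 63504*(-666) = -42293664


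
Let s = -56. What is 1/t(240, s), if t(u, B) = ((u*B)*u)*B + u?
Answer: 1/180633840 ≈ 5.5361e-9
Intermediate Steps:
t(u, B) = u + B²*u² (t(u, B) = ((B*u)*u)*B + u = (B*u²)*B + u = B²*u² + u = u + B²*u²)
1/t(240, s) = 1/(240*(1 + 240*(-56)²)) = 1/(240*(1 + 240*3136)) = 1/(240*(1 + 752640)) = 1/(240*752641) = 1/180633840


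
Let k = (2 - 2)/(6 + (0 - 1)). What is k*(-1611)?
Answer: 0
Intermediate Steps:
k = 0 (k = 0/(6 - 1) = 0/5 = 0*(⅕) = 0)
k*(-1611) = 0*(-1611) = 0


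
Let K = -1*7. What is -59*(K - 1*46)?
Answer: 3127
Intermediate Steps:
K = -7
-59*(K - 1*46) = -59*(-7 - 1*46) = -59*(-7 - 46) = -59*(-53) = 3127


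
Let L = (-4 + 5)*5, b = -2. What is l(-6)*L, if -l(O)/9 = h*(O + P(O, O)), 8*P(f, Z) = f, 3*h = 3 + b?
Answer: 405/4 ≈ 101.25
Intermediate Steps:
h = ⅓ (h = (3 - 2)/3 = (⅓)*1 = ⅓ ≈ 0.33333)
P(f, Z) = f/8
L = 5 (L = 1*5 = 5)
l(O) = -27*O/8 (l(O) = -3*(O + O/8) = -3*9*O/8 = -27*O/8)
l(-6)*L = -27/8*(-6)*5 = (81/4)*5 = 405/4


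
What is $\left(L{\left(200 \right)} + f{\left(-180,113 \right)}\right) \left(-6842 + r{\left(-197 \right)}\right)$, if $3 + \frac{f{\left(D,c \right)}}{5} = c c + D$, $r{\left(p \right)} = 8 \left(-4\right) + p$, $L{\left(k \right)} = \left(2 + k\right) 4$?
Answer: $-450691398$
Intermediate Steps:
$L{\left(k \right)} = 8 + 4 k$
$r{\left(p \right)} = -32 + p$
$f{\left(D,c \right)} = -15 + 5 D + 5 c^{2}$ ($f{\left(D,c \right)} = -15 + 5 \left(c c + D\right) = -15 + 5 \left(c^{2} + D\right) = -15 + 5 \left(D + c^{2}\right) = -15 + \left(5 D + 5 c^{2}\right) = -15 + 5 D + 5 c^{2}$)
$\left(L{\left(200 \right)} + f{\left(-180,113 \right)}\right) \left(-6842 + r{\left(-197 \right)}\right) = \left(\left(8 + 4 \cdot 200\right) + \left(-15 + 5 \left(-180\right) + 5 \cdot 113^{2}\right)\right) \left(-6842 - 229\right) = \left(\left(8 + 800\right) - -62930\right) \left(-6842 - 229\right) = \left(808 - -62930\right) \left(-7071\right) = \left(808 + 62930\right) \left(-7071\right) = 63738 \left(-7071\right) = -450691398$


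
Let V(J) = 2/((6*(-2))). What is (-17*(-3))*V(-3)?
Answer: -17/2 ≈ -8.5000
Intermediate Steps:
V(J) = -⅙ (V(J) = 2/(-12) = 2*(-1/12) = -⅙)
(-17*(-3))*V(-3) = -17*(-3)*(-⅙) = 51*(-⅙) = -17/2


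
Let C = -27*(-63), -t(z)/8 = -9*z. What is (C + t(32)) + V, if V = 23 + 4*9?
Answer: 4064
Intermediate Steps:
t(z) = 72*z (t(z) = -(-72)*z = 72*z)
C = 1701
V = 59 (V = 23 + 36 = 59)
(C + t(32)) + V = (1701 + 72*32) + 59 = (1701 + 2304) + 59 = 4005 + 59 = 4064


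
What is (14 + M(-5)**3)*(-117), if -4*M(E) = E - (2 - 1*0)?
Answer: -144963/64 ≈ -2265.0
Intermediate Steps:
M(E) = 1/2 - E/4 (M(E) = -(E - (2 - 1*0))/4 = -(E - (2 + 0))/4 = -(E - 1*2)/4 = -(E - 2)/4 = -(-2 + E)/4 = 1/2 - E/4)
(14 + M(-5)**3)*(-117) = (14 + (1/2 - 1/4*(-5))**3)*(-117) = (14 + (1/2 + 5/4)**3)*(-117) = (14 + (7/4)**3)*(-117) = (14 + 343/64)*(-117) = (1239/64)*(-117) = -144963/64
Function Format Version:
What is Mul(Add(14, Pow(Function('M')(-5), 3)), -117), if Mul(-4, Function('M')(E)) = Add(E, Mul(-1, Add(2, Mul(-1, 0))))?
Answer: Rational(-144963, 64) ≈ -2265.0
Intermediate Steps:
Function('M')(E) = Add(Rational(1, 2), Mul(Rational(-1, 4), E)) (Function('M')(E) = Mul(Rational(-1, 4), Add(E, Mul(-1, Add(2, Mul(-1, 0))))) = Mul(Rational(-1, 4), Add(E, Mul(-1, Add(2, 0)))) = Mul(Rational(-1, 4), Add(E, Mul(-1, 2))) = Mul(Rational(-1, 4), Add(E, -2)) = Mul(Rational(-1, 4), Add(-2, E)) = Add(Rational(1, 2), Mul(Rational(-1, 4), E)))
Mul(Add(14, Pow(Function('M')(-5), 3)), -117) = Mul(Add(14, Pow(Add(Rational(1, 2), Mul(Rational(-1, 4), -5)), 3)), -117) = Mul(Add(14, Pow(Add(Rational(1, 2), Rational(5, 4)), 3)), -117) = Mul(Add(14, Pow(Rational(7, 4), 3)), -117) = Mul(Add(14, Rational(343, 64)), -117) = Mul(Rational(1239, 64), -117) = Rational(-144963, 64)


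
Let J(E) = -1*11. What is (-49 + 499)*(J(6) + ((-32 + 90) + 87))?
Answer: 60300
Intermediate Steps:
J(E) = -11
(-49 + 499)*(J(6) + ((-32 + 90) + 87)) = (-49 + 499)*(-11 + ((-32 + 90) + 87)) = 450*(-11 + (58 + 87)) = 450*(-11 + 145) = 450*134 = 60300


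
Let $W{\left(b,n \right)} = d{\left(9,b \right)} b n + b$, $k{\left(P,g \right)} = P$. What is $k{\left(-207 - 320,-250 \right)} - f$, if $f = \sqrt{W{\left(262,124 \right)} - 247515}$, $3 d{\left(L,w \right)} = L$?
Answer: $-527 - i \sqrt{149789} \approx -527.0 - 387.03 i$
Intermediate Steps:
$d{\left(L,w \right)} = \frac{L}{3}$
$W{\left(b,n \right)} = b + 3 b n$ ($W{\left(b,n \right)} = \frac{1}{3} \cdot 9 b n + b = 3 b n + b = b + 3 b n$)
$f = i \sqrt{149789}$ ($f = \sqrt{262 \left(1 + 3 \cdot 124\right) - 247515} = \sqrt{262 \left(1 + 372\right) - 247515} = \sqrt{262 \cdot 373 - 247515} = \sqrt{97726 - 247515} = \sqrt{-149789} = i \sqrt{149789} \approx 387.03 i$)
$k{\left(-207 - 320,-250 \right)} - f = \left(-207 - 320\right) - i \sqrt{149789} = -527 - i \sqrt{149789}$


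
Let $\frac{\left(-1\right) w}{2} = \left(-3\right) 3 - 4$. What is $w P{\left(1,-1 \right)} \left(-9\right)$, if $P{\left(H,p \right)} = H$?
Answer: $-234$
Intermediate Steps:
$w = 26$ ($w = - 2 \left(\left(-3\right) 3 - 4\right) = - 2 \left(-9 + \left(-5 + 1\right)\right) = - 2 \left(-9 - 4\right) = \left(-2\right) \left(-13\right) = 26$)
$w P{\left(1,-1 \right)} \left(-9\right) = 26 \cdot 1 \left(-9\right) = 26 \left(-9\right) = -234$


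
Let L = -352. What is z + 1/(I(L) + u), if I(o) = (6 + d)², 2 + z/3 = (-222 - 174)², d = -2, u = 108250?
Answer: 50932873573/108266 ≈ 4.7044e+5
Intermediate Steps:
z = 470442 (z = -6 + 3*(-222 - 174)² = -6 + 3*(-396)² = -6 + 3*156816 = -6 + 470448 = 470442)
I(o) = 16 (I(o) = (6 - 2)² = 4² = 16)
z + 1/(I(L) + u) = 470442 + 1/(16 + 108250) = 470442 + 1/108266 = 50932873573/108266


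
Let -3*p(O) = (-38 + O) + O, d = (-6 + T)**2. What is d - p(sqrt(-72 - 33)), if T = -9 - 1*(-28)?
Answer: 469/3 + 2*I*sqrt(105)/3 ≈ 156.33 + 6.8313*I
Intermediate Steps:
T = 19 (T = -9 + 28 = 19)
d = 169 (d = (-6 + 19)**2 = 13**2 = 169)
p(O) = 38/3 - 2*O/3 (p(O) = -((-38 + O) + O)/3 = -(-38 + 2*O)/3 = 38/3 - 2*O/3)
d - p(sqrt(-72 - 33)) = 169 - (38/3 - 2*sqrt(-72 - 33)/3) = 169 - (38/3 - 2*I*sqrt(105)/3) = 169 + (-38/3 + 2*I*sqrt(105)/3) = 469/3 + 2*I*sqrt(105)/3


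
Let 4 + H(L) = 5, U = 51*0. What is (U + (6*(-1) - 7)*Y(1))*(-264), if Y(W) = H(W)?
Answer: 3432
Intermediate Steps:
U = 0
H(L) = 1 (H(L) = -4 + 5 = 1)
Y(W) = 1
(U + (6*(-1) - 7)*Y(1))*(-264) = (0 + (6*(-1) - 7)*1)*(-264) = (0 + (-6 - 7)*1)*(-264) = (0 - 13*1)*(-264) = (0 - 13)*(-264) = -13*(-264) = 3432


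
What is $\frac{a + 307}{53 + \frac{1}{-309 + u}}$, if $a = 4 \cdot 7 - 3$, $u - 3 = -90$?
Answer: $\frac{131472}{20987} \approx 6.2645$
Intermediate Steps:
$u = -87$ ($u = 3 - 90 = -87$)
$a = 25$ ($a = 28 - 3 = 25$)
$\frac{a + 307}{53 + \frac{1}{-309 + u}} = \frac{25 + 307}{53 + \frac{1}{-309 - 87}} = \frac{332}{53 + \frac{1}{-396}} = \frac{332}{53 - \frac{1}{396}} = \frac{332}{\frac{20987}{396}} = 332 \cdot \frac{396}{20987} = \frac{131472}{20987}$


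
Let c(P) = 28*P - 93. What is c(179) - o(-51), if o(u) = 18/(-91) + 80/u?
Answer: 22837277/4641 ≈ 4920.8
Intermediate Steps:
c(P) = -93 + 28*P
o(u) = -18/91 + 80/u (o(u) = 18*(-1/91) + 80/u = -18/91 + 80/u)
c(179) - o(-51) = (-93 + 28*179) - (-18/91 + 80/(-51)) = (-93 + 5012) - (-18/91 + 80*(-1/51)) = 4919 - (-18/91 - 80/51) = 4919 - 1*(-8198/4641) = 4919 + 8198/4641 = 22837277/4641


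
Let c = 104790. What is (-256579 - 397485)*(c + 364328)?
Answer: -306833195552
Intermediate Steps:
(-256579 - 397485)*(c + 364328) = (-256579 - 397485)*(104790 + 364328) = -654064*469118 = -306833195552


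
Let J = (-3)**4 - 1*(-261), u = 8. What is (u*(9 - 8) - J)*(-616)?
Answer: 205744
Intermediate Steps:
J = 342 (J = 81 + 261 = 342)
(u*(9 - 8) - J)*(-616) = (8*(9 - 8) - 1*342)*(-616) = (8*1 - 342)*(-616) = (8 - 342)*(-616) = -334*(-616) = 205744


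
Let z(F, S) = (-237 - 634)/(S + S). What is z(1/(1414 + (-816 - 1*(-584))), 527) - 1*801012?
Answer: -844267519/1054 ≈ -8.0101e+5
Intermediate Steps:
z(F, S) = -871/(2*S) (z(F, S) = -871*1/(2*S) = -871/(2*S))
z(1/(1414 + (-816 - 1*(-584))), 527) - 1*801012 = -871/2/527 - 1*801012 = -871/2*1/527 - 801012 = -871/1054 - 801012 = -844267519/1054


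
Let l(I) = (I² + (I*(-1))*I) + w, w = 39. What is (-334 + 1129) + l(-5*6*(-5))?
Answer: 834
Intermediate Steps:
l(I) = 39 (l(I) = (I² + (I*(-1))*I) + 39 = (I² + (-I)*I) + 39 = (I² - I²) + 39 = 0 + 39 = 39)
(-334 + 1129) + l(-5*6*(-5)) = (-334 + 1129) + 39 = 795 + 39 = 834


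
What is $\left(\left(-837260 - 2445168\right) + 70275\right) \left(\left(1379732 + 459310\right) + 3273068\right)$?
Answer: $-16420879472830$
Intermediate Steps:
$\left(\left(-837260 - 2445168\right) + 70275\right) \left(\left(1379732 + 459310\right) + 3273068\right) = \left(\left(-837260 - 2445168\right) + 70275\right) \left(1839042 + 3273068\right) = \left(-3282428 + 70275\right) 5112110 = \left(-3212153\right) 5112110 = -16420879472830$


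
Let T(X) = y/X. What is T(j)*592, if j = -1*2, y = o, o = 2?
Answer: -592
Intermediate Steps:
y = 2
j = -2
T(X) = 2/X
T(j)*592 = (2/(-2))*592 = (2*(-1/2))*592 = -1*592 = -592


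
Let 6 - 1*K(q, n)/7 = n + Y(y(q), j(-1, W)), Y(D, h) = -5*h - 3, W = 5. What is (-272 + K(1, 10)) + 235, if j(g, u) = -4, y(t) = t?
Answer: -184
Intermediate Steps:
Y(D, h) = -3 - 5*h
K(q, n) = -77 - 7*n (K(q, n) = 42 - 7*(n + (-3 - 5*(-4))) = 42 - 7*(n + (-3 + 20)) = 42 - 7*(n + 17) = 42 - 7*(17 + n) = 42 + (-119 - 7*n) = -77 - 7*n)
(-272 + K(1, 10)) + 235 = (-272 + (-77 - 7*10)) + 235 = (-272 + (-77 - 70)) + 235 = (-272 - 147) + 235 = -419 + 235 = -184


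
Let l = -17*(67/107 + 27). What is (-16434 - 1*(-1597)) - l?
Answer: -1537307/107 ≈ -14367.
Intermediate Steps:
l = -50252/107 (l = -17*(67*(1/107) + 27) = -17*(67/107 + 27) = -17*2956/107 = -50252/107 ≈ -469.65)
(-16434 - 1*(-1597)) - l = (-16434 - 1*(-1597)) - 1*(-50252/107) = (-16434 + 1597) + 50252/107 = -14837 + 50252/107 = -1537307/107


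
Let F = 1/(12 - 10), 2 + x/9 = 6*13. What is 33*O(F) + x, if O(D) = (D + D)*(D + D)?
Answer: 717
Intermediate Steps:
x = 684 (x = -18 + 9*(6*13) = -18 + 9*78 = -18 + 702 = 684)
F = 1/2 ≈ 0.50000
O(D) = 4*D**2 (O(D) = (2*D)*(2*D) = 4*D**2)
33*O(F) + x = 33*(4*(1/2)**2) + 684 = 33*(4*(1/4)) + 684 = 33*1 + 684 = 33 + 684 = 717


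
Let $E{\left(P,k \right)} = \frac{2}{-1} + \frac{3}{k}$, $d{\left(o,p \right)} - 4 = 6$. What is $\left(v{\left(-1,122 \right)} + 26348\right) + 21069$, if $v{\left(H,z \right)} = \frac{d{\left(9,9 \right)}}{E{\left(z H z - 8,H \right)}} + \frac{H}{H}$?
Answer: $47416$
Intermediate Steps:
$d{\left(o,p \right)} = 10$ ($d{\left(o,p \right)} = 4 + 6 = 10$)
$E{\left(P,k \right)} = -2 + \frac{3}{k}$ ($E{\left(P,k \right)} = 2 \left(-1\right) + \frac{3}{k} = -2 + \frac{3}{k}$)
$v{\left(H,z \right)} = 1 + \frac{10}{-2 + \frac{3}{H}}$ ($v{\left(H,z \right)} = \frac{10}{-2 + \frac{3}{H}} + \frac{H}{H} = \frac{10}{-2 + \frac{3}{H}} + 1 = 1 + \frac{10}{-2 + \frac{3}{H}}$)
$\left(v{\left(-1,122 \right)} + 26348\right) + 21069 = \left(\frac{-3 - -8}{-3 + 2 \left(-1\right)} + 26348\right) + 21069 = \left(\frac{-3 + 8}{-3 - 2} + 26348\right) + 21069 = \left(\frac{1}{-5} \cdot 5 + 26348\right) + 21069 = \left(\left(- \frac{1}{5}\right) 5 + 26348\right) + 21069 = \left(-1 + 26348\right) + 21069 = 26347 + 21069 = 47416$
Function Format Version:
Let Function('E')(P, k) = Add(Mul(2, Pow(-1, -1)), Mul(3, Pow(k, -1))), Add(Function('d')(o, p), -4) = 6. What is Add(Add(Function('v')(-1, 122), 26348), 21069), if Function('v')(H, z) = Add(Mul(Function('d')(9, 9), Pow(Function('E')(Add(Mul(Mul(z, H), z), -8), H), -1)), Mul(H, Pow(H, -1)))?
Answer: 47416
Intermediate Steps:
Function('d')(o, p) = 10 (Function('d')(o, p) = Add(4, 6) = 10)
Function('E')(P, k) = Add(-2, Mul(3, Pow(k, -1))) (Function('E')(P, k) = Add(Mul(2, -1), Mul(3, Pow(k, -1))) = Add(-2, Mul(3, Pow(k, -1))))
Function('v')(H, z) = Add(1, Mul(10, Pow(Add(-2, Mul(3, Pow(H, -1))), -1))) (Function('v')(H, z) = Add(Mul(10, Pow(Add(-2, Mul(3, Pow(H, -1))), -1)), Mul(H, Pow(H, -1))) = Add(Mul(10, Pow(Add(-2, Mul(3, Pow(H, -1))), -1)), 1) = Add(1, Mul(10, Pow(Add(-2, Mul(3, Pow(H, -1))), -1))))
Add(Add(Function('v')(-1, 122), 26348), 21069) = Add(Add(Mul(Pow(Add(-3, Mul(2, -1)), -1), Add(-3, Mul(-8, -1))), 26348), 21069) = Add(Add(Mul(Pow(Add(-3, -2), -1), Add(-3, 8)), 26348), 21069) = Add(Add(Mul(Pow(-5, -1), 5), 26348), 21069) = Add(Add(Mul(Rational(-1, 5), 5), 26348), 21069) = Add(Add(-1, 26348), 21069) = Add(26347, 21069) = 47416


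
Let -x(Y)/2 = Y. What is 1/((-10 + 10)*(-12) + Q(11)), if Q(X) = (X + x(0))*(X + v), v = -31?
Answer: -1/220 ≈ -0.0045455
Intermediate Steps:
x(Y) = -2*Y
Q(X) = X*(-31 + X) (Q(X) = (X - 2*0)*(X - 31) = (X + 0)*(-31 + X) = X*(-31 + X))
1/((-10 + 10)*(-12) + Q(11)) = 1/((-10 + 10)*(-12) + 11*(-31 + 11)) = 1/(0*(-12) + 11*(-20)) = 1/(0 - 220) = 1/(-220) = -1/220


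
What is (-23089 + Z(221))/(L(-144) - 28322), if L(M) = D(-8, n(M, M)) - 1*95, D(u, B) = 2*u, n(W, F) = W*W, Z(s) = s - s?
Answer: 23089/28433 ≈ 0.81205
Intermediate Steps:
Z(s) = 0
n(W, F) = W**2
L(M) = -111 (L(M) = 2*(-8) - 1*95 = -16 - 95 = -111)
(-23089 + Z(221))/(L(-144) - 28322) = (-23089 + 0)/(-111 - 28322) = -23089/(-28433) = -23089*(-1/28433) = 23089/28433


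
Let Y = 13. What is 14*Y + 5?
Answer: 187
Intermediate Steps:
14*Y + 5 = 14*13 + 5 = 182 + 5 = 187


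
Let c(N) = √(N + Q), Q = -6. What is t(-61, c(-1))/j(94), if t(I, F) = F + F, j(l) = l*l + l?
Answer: I*√7/4465 ≈ 0.00059255*I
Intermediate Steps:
j(l) = l + l² (j(l) = l² + l = l + l²)
c(N) = √(-6 + N) (c(N) = √(N - 6) = √(-6 + N))
t(I, F) = 2*F
t(-61, c(-1))/j(94) = (2*√(-6 - 1))/((94*(1 + 94))) = (2*√(-7))/((94*95)) = (2*(I*√7))/8930 = (2*I*√7)*(1/8930) = I*√7/4465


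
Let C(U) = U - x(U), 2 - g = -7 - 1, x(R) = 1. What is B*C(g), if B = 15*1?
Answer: 135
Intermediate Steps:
B = 15
g = 10 (g = 2 - (-7 - 1) = 2 - 1*(-8) = 2 + 8 = 10)
C(U) = -1 + U (C(U) = U - 1*1 = U - 1 = -1 + U)
B*C(g) = 15*(-1 + 10) = 15*9 = 135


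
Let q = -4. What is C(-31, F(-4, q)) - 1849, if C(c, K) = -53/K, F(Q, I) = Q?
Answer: -7343/4 ≈ -1835.8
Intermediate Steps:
C(-31, F(-4, q)) - 1849 = -53/(-4) - 1849 = -53*(-¼) - 1849 = 53/4 - 1849 = -7343/4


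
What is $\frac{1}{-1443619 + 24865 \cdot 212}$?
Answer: $\frac{1}{3827761} \approx 2.6125 \cdot 10^{-7}$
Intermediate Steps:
$\frac{1}{-1443619 + 24865 \cdot 212} = \frac{1}{-1443619 + 5271380} = \frac{1}{3827761}$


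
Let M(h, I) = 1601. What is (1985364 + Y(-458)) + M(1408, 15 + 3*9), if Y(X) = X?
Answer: 1986507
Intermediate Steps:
(1985364 + Y(-458)) + M(1408, 15 + 3*9) = (1985364 - 458) + 1601 = 1984906 + 1601 = 1986507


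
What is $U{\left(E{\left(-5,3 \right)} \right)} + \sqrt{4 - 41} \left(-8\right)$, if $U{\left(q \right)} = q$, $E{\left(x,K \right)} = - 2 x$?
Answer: $10 - 8 i \sqrt{37} \approx 10.0 - 48.662 i$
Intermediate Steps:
$U{\left(E{\left(-5,3 \right)} \right)} + \sqrt{4 - 41} \left(-8\right) = \left(-2\right) \left(-5\right) + \sqrt{4 - 41} \left(-8\right) = 10 + \sqrt{-37} \left(-8\right) = 10 + i \sqrt{37} \left(-8\right) = 10 - 8 i \sqrt{37}$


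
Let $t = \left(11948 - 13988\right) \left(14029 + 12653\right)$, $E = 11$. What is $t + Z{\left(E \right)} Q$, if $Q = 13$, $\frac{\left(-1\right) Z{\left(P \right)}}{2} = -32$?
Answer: $-54430448$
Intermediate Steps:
$Z{\left(P \right)} = 64$ ($Z{\left(P \right)} = \left(-2\right) \left(-32\right) = 64$)
$t = -54431280$ ($t = \left(-2040\right) 26682 = -54431280$)
$t + Z{\left(E \right)} Q = -54431280 + 64 \cdot 13 = -54431280 + 832 = -54430448$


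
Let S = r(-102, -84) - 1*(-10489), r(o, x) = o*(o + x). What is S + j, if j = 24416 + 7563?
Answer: 61440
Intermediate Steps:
S = 29461 (S = -102*(-102 - 84) - 1*(-10489) = -102*(-186) + 10489 = 18972 + 10489 = 29461)
j = 31979
S + j = 29461 + 31979 = 61440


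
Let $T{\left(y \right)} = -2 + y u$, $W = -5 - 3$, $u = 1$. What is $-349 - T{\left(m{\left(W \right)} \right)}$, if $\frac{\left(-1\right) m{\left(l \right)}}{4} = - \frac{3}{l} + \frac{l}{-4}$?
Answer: $- \frac{675}{2} \approx -337.5$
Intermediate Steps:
$W = -8$
$m{\left(l \right)} = l + \frac{12}{l}$ ($m{\left(l \right)} = - 4 \left(- \frac{3}{l} + \frac{l}{-4}\right) = - 4 \left(- \frac{3}{l} + l \left(- \frac{1}{4}\right)\right) = - 4 \left(- \frac{3}{l} - \frac{l}{4}\right) = l + \frac{12}{l}$)
$T{\left(y \right)} = -2 + y$ ($T{\left(y \right)} = -2 + y 1 = -2 + y$)
$-349 - T{\left(m{\left(W \right)} \right)} = -349 - \left(-2 - \left(8 - \frac{12}{-8}\right)\right) = -349 - \left(-2 + \left(-8 + 12 \left(- \frac{1}{8}\right)\right)\right) = -349 - \left(-2 - \frac{19}{2}\right) = -349 - - \frac{23}{2} = -349 + \frac{23}{2} = - \frac{675}{2}$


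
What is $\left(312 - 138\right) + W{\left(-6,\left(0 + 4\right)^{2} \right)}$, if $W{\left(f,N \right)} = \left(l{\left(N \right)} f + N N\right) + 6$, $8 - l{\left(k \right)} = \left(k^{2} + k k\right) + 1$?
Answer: $3466$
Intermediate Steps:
$l{\left(k \right)} = 7 - 2 k^{2}$ ($l{\left(k \right)} = 8 - \left(\left(k^{2} + k k\right) + 1\right) = 8 - \left(\left(k^{2} + k^{2}\right) + 1\right) = 8 - \left(2 k^{2} + 1\right) = 8 - \left(1 + 2 k^{2}\right) = 7 - 2 k^{2}$)
$W{\left(f,N \right)} = 6 + N^{2} + f \left(7 - 2 N^{2}\right)$ ($W{\left(f,N \right)} = \left(\left(7 - 2 N^{2}\right) f + N N\right) + 6 = \left(f \left(7 - 2 N^{2}\right) + N^{2}\right) + 6 = \left(N^{2} + f \left(7 - 2 N^{2}\right)\right) + 6 = 6 + N^{2} + f \left(7 - 2 N^{2}\right)$)
$\left(312 - 138\right) + W{\left(-6,\left(0 + 4\right)^{2} \right)} = \left(312 - 138\right) + \left(6 + \left(\left(0 + 4\right)^{2}\right)^{2} - - 6 \left(-7 + 2 \left(\left(0 + 4\right)^{2}\right)^{2}\right)\right) = 174 + \left(6 + \left(4^{2}\right)^{2} - - 6 \left(-7 + 2 \left(4^{2}\right)^{2}\right)\right) = 174 + \left(6 + 16^{2} - - 6 \left(-7 + 2 \cdot 16^{2}\right)\right) = 174 + \left(6 + 256 - - 6 \left(-7 + 2 \cdot 256\right)\right) = 174 + \left(6 + 256 - - 6 \left(-7 + 512\right)\right) = 174 + \left(6 + 256 - \left(-6\right) 505\right) = 174 + \left(6 + 256 + 3030\right) = 174 + 3292 = 3466$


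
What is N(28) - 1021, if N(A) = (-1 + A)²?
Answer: -292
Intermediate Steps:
N(28) - 1021 = (-1 + 28)² - 1021 = 27² - 1021 = 729 - 1021 = -292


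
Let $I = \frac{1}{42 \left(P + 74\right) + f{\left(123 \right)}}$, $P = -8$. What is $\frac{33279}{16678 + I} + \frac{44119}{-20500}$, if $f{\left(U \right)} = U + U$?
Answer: $- \frac{32351267879}{206370240500} \approx -0.15676$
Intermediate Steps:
$f{\left(U \right)} = 2 U$
$I = \frac{1}{3018}$ ($I = \frac{1}{42 \left(-8 + 74\right) + 2 \cdot 123} = \frac{1}{42 \cdot 66 + 246} = \frac{1}{2772 + 246} = \frac{1}{3018} \approx 0.00033135$)
$\frac{33279}{16678 + I} + \frac{44119}{-20500} = \frac{33279}{16678 + \frac{1}{3018}} + \frac{44119}{-20500} = \frac{33279}{\frac{50334205}{3018}} + 44119 \left(- \frac{1}{20500}\right) = 33279 \cdot \frac{3018}{50334205} - \frac{44119}{20500} = \frac{100436022}{50334205} - \frac{44119}{20500} = - \frac{32351267879}{206370240500}$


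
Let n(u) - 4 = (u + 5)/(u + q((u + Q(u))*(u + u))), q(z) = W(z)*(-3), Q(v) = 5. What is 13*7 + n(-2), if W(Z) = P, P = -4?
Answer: 953/10 ≈ 95.300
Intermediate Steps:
W(Z) = -4
q(z) = 12 (q(z) = -4*(-3) = 12)
n(u) = 4 + (5 + u)/(12 + u) (n(u) = 4 + (u + 5)/(u + 12) = 4 + (5 + u)/(12 + u))
13*7 + n(-2) = 13*7 + (53 + 5*(-2))/(12 - 2) = 91 + (53 - 10)/10 = 91 + (⅒)*43 = 91 + 43/10 = 953/10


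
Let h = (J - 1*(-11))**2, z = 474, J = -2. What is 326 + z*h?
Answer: 38720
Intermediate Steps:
h = 81 (h = (-2 - 1*(-11))**2 = (-2 + 11)**2 = 9**2 = 81)
326 + z*h = 326 + 474*81 = 326 + 38394 = 38720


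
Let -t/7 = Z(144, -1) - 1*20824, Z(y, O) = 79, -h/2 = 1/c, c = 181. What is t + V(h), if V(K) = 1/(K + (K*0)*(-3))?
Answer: 290249/2 ≈ 1.4512e+5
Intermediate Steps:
h = -2/181 ≈ -0.011050
V(K) = 1/K (V(K) = 1/(K + 0*(-3)) = 1/(K + 0) = 1/K)
t = 145215 (t = -7*(79 - 1*20824) = -7*(79 - 20824) = -7*(-20745) = 145215)
t + V(h) = 145215 + 1/(-2/181) = 145215 - 181/2 = 290249/2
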